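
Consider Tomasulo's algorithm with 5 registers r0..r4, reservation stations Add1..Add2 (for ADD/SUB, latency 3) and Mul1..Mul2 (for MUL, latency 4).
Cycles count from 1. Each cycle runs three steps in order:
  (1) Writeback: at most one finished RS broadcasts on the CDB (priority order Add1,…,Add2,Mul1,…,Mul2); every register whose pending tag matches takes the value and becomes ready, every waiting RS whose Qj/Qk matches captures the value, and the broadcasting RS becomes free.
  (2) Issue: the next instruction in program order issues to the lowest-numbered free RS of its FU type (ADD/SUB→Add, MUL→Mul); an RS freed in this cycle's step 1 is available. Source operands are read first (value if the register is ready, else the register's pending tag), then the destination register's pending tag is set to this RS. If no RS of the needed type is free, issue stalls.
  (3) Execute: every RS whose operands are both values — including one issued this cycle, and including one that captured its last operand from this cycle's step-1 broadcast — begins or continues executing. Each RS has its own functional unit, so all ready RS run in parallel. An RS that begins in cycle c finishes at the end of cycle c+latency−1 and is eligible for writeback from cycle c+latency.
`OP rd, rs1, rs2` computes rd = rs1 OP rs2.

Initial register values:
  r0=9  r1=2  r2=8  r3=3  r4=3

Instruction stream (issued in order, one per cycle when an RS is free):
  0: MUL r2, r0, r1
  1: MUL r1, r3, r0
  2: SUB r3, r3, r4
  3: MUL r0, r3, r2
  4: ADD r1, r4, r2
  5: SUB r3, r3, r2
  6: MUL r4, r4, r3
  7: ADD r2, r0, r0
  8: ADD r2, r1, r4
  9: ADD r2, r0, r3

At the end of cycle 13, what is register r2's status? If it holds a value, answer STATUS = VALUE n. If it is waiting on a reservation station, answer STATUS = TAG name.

c1: issue MUL r2<-Mul1 | r0:9,r1:2,r2:Mul1,r3:3,r4:3
c2: issue MUL r1<-Mul2 | r0:9,r1:Mul2,r2:Mul1,r3:3,r4:3
c3: issue SUB r3<-Add1 | r0:9,r1:Mul2,r2:Mul1,r3:Add1,r4:3
c4: stall | r0:9,r1:Mul2,r2:Mul1,r3:Add1,r4:3
c5: CDB Mul1=18; issue MUL r0<-Mul1 | r0:Mul1,r1:Mul2,r2:18,r3:Add1,r4:3
c6: CDB Add1=0; issue ADD r1<-Add1 | r0:Mul1,r1:Add1,r2:18,r3:0,r4:3
c7: CDB Mul2=27; issue SUB r3<-Add2 | r0:Mul1,r1:Add1,r2:18,r3:Add2,r4:3
c8: issue MUL r4<-Mul2 | r0:Mul1,r1:Add1,r2:18,r3:Add2,r4:Mul2
c9: CDB Add1=21; issue ADD r2<-Add1 | r0:Mul1,r1:21,r2:Add1,r3:Add2,r4:Mul2
c10: CDB Add2=-18; issue ADD r2<-Add2 | r0:Mul1,r1:21,r2:Add2,r3:-18,r4:Mul2
c11: CDB Mul1=0; stall | r0:0,r1:21,r2:Add2,r3:-18,r4:Mul2
c12: stall | r0:0,r1:21,r2:Add2,r3:-18,r4:Mul2
c13: stall | r0:0,r1:21,r2:Add2,r3:-18,r4:Mul2

STATUS = TAG Add2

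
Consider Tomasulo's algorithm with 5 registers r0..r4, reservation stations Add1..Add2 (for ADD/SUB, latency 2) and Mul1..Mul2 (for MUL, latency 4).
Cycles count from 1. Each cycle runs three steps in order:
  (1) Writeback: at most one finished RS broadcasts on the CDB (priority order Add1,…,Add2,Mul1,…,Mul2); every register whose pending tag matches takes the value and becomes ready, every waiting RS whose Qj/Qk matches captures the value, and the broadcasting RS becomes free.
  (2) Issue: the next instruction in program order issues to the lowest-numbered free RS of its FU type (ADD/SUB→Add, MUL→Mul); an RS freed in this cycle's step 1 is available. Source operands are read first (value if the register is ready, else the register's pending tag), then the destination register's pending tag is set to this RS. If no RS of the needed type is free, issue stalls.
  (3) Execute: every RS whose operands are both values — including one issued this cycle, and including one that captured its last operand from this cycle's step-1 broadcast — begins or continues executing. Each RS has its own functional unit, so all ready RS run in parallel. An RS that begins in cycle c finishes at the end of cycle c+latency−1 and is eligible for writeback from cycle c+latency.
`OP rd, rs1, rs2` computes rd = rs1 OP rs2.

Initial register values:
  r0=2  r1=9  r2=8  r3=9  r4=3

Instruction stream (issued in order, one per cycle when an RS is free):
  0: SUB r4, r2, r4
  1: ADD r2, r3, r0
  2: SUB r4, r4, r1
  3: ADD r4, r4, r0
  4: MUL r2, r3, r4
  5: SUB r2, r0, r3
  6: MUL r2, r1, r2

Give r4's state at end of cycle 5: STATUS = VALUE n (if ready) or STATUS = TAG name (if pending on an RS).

c1: issue SUB r4<-Add1 | r0:2,r1:9,r2:8,r3:9,r4:Add1
c2: issue ADD r2<-Add2 | r0:2,r1:9,r2:Add2,r3:9,r4:Add1
c3: CDB Add1=5; issue SUB r4<-Add1 | r0:2,r1:9,r2:Add2,r3:9,r4:Add1
c4: CDB Add2=11; issue ADD r4<-Add2 | r0:2,r1:9,r2:11,r3:9,r4:Add2
c5: CDB Add1=-4; issue MUL r2<-Mul1 | r0:2,r1:9,r2:Mul1,r3:9,r4:Add2

STATUS = TAG Add2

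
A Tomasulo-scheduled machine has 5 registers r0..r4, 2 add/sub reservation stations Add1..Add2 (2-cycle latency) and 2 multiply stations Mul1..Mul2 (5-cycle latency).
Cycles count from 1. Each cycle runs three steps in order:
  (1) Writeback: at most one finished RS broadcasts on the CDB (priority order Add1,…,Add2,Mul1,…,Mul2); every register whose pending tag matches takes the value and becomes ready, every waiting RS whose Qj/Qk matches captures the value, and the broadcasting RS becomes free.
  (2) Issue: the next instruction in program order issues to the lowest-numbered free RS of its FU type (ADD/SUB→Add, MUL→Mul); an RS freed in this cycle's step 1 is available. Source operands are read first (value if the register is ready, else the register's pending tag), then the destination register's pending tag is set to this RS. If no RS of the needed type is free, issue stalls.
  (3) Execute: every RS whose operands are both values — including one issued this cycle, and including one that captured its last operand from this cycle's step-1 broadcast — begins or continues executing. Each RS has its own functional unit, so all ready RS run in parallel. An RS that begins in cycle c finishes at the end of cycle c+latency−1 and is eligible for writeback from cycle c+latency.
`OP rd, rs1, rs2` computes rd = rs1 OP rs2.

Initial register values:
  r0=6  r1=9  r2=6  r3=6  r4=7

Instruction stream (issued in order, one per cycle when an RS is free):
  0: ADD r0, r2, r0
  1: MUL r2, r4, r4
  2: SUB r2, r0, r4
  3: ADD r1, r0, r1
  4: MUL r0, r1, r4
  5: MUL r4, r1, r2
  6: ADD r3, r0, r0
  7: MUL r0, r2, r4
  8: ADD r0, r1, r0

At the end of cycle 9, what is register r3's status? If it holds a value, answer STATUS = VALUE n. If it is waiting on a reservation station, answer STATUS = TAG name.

STATUS = TAG Add1

  c1: issue ADD r0<-Add1  regs: r0:Add1,r1:9,r2:6,r3:6,r4:7
  c2: issue MUL r2<-Mul1  regs: r0:Add1,r1:9,r2:Mul1,r3:6,r4:7
  c3: CDB Add1=12; issue SUB r2<-Add1  regs: r0:12,r1:9,r2:Add1,r3:6,r4:7
  c4: issue ADD r1<-Add2  regs: r0:12,r1:Add2,r2:Add1,r3:6,r4:7
  c5: CDB Add1=5; issue MUL r0<-Mul2  regs: r0:Mul2,r1:Add2,r2:5,r3:6,r4:7
  c6: CDB Add2=21; stall  regs: r0:Mul2,r1:21,r2:5,r3:6,r4:7
  c7: CDB Mul1=49; issue MUL r4<-Mul1  regs: r0:Mul2,r1:21,r2:5,r3:6,r4:Mul1
  c8: issue ADD r3<-Add1  regs: r0:Mul2,r1:21,r2:5,r3:Add1,r4:Mul1
  c9: stall  regs: r0:Mul2,r1:21,r2:5,r3:Add1,r4:Mul1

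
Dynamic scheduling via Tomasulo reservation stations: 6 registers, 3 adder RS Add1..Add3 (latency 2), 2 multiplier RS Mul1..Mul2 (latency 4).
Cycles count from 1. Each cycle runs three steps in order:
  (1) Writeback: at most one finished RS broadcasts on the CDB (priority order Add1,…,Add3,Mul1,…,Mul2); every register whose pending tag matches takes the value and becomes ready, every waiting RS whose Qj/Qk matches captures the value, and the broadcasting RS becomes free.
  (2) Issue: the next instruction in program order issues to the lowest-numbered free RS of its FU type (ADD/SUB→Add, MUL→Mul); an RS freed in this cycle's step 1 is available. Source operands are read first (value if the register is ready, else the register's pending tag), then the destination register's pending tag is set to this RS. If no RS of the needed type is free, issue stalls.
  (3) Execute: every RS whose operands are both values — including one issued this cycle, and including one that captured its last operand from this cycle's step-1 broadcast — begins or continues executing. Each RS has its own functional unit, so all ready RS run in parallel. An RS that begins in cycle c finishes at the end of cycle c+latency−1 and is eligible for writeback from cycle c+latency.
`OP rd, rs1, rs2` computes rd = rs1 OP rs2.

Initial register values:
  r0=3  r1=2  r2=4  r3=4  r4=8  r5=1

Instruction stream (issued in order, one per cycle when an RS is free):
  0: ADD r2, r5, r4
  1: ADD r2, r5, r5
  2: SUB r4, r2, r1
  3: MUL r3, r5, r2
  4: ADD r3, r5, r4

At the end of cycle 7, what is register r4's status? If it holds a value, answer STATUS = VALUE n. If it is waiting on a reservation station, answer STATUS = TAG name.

STATUS = VALUE 0

  c1: issue ADD r2<-Add1  regs: r0:3,r1:2,r2:Add1,r3:4,r4:8,r5:1
  c2: issue ADD r2<-Add2  regs: r0:3,r1:2,r2:Add2,r3:4,r4:8,r5:1
  c3: CDB Add1=9; issue SUB r4<-Add1  regs: r0:3,r1:2,r2:Add2,r3:4,r4:Add1,r5:1
  c4: CDB Add2=2; issue MUL r3<-Mul1  regs: r0:3,r1:2,r2:2,r3:Mul1,r4:Add1,r5:1
  c5: issue ADD r3<-Add2  regs: r0:3,r1:2,r2:2,r3:Add2,r4:Add1,r5:1
  c6: CDB Add1=0  regs: r0:3,r1:2,r2:2,r3:Add2,r4:0,r5:1
  c7: -  regs: r0:3,r1:2,r2:2,r3:Add2,r4:0,r5:1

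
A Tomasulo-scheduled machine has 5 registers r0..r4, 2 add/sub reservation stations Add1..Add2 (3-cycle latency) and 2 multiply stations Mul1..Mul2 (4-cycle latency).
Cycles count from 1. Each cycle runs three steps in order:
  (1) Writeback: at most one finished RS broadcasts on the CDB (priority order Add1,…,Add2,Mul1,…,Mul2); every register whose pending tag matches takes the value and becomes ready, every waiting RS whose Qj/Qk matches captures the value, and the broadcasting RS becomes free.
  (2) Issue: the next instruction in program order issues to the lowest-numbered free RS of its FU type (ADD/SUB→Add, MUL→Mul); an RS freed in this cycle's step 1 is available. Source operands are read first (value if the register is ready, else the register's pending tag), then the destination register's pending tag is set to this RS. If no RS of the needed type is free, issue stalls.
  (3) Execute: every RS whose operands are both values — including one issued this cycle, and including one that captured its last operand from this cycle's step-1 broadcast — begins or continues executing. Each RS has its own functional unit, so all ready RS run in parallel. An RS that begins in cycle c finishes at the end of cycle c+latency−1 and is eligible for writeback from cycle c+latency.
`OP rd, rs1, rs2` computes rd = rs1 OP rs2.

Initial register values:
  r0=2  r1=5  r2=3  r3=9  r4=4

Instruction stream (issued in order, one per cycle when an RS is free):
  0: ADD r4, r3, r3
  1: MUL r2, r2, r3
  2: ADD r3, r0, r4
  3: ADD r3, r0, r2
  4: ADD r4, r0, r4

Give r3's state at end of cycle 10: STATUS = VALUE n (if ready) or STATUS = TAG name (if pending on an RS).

cycle 1: issue ADD r4<-Add1 // r0:2,r1:5,r2:3,r3:9,r4:Add1
cycle 2: issue MUL r2<-Mul1 // r0:2,r1:5,r2:Mul1,r3:9,r4:Add1
cycle 3: issue ADD r3<-Add2 // r0:2,r1:5,r2:Mul1,r3:Add2,r4:Add1
cycle 4: CDB Add1=18; issue ADD r3<-Add1 // r0:2,r1:5,r2:Mul1,r3:Add1,r4:18
cycle 5: stall // r0:2,r1:5,r2:Mul1,r3:Add1,r4:18
cycle 6: CDB Mul1=27; stall // r0:2,r1:5,r2:27,r3:Add1,r4:18
cycle 7: CDB Add2=20; issue ADD r4<-Add2 // r0:2,r1:5,r2:27,r3:Add1,r4:Add2
cycle 8: - // r0:2,r1:5,r2:27,r3:Add1,r4:Add2
cycle 9: CDB Add1=29 // r0:2,r1:5,r2:27,r3:29,r4:Add2
cycle 10: CDB Add2=20 // r0:2,r1:5,r2:27,r3:29,r4:20

STATUS = VALUE 29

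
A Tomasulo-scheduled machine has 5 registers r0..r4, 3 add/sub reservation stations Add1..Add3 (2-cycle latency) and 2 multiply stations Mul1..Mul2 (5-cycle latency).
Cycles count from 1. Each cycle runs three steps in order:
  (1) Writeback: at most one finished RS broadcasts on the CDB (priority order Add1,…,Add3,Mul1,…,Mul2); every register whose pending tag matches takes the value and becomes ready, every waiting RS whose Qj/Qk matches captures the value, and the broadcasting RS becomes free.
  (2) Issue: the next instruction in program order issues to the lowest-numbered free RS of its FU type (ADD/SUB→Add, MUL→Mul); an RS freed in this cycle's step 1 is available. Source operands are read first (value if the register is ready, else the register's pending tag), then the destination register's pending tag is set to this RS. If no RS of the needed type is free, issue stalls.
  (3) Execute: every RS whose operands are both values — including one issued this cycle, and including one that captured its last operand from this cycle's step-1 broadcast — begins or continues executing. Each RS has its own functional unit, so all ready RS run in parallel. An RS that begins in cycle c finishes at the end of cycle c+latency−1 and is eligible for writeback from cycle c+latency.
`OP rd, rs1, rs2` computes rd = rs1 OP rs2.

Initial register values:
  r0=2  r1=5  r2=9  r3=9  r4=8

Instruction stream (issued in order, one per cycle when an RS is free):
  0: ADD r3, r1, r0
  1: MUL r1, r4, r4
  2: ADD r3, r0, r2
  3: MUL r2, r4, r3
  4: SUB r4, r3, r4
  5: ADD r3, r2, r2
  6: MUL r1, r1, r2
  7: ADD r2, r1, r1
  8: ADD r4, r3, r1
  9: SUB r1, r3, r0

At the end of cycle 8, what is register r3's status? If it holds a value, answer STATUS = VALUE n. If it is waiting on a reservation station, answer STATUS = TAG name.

STATUS = TAG Add2

cycle 1: issue ADD r3<-Add1 // r0:2,r1:5,r2:9,r3:Add1,r4:8
cycle 2: issue MUL r1<-Mul1 // r0:2,r1:Mul1,r2:9,r3:Add1,r4:8
cycle 3: CDB Add1=7; issue ADD r3<-Add1 // r0:2,r1:Mul1,r2:9,r3:Add1,r4:8
cycle 4: issue MUL r2<-Mul2 // r0:2,r1:Mul1,r2:Mul2,r3:Add1,r4:8
cycle 5: CDB Add1=11; issue SUB r4<-Add1 // r0:2,r1:Mul1,r2:Mul2,r3:11,r4:Add1
cycle 6: issue ADD r3<-Add2 // r0:2,r1:Mul1,r2:Mul2,r3:Add2,r4:Add1
cycle 7: CDB Add1=3; stall // r0:2,r1:Mul1,r2:Mul2,r3:Add2,r4:3
cycle 8: CDB Mul1=64; issue MUL r1<-Mul1 // r0:2,r1:Mul1,r2:Mul2,r3:Add2,r4:3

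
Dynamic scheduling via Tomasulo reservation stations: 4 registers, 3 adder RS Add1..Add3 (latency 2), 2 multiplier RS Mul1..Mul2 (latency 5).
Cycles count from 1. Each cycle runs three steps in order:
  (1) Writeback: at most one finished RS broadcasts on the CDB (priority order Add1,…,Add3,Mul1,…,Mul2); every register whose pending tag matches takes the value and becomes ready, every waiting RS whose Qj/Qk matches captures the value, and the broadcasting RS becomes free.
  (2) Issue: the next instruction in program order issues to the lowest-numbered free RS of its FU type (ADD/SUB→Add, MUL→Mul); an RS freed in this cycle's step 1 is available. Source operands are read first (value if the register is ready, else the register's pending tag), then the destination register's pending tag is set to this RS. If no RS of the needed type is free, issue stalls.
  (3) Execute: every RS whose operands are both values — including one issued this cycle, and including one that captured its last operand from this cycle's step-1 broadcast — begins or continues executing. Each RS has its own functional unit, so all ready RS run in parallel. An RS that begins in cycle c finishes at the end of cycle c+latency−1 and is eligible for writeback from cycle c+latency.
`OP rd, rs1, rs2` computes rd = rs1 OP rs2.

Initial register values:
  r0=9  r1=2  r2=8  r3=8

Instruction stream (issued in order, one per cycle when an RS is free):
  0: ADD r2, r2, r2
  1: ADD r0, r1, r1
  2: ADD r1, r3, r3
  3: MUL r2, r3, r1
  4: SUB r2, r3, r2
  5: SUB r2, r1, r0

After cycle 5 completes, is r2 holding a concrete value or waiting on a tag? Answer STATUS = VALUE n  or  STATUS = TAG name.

STATUS = TAG Add1

c1: issue ADD r2<-Add1 | r0:9,r1:2,r2:Add1,r3:8
c2: issue ADD r0<-Add2 | r0:Add2,r1:2,r2:Add1,r3:8
c3: CDB Add1=16; issue ADD r1<-Add1 | r0:Add2,r1:Add1,r2:16,r3:8
c4: CDB Add2=4; issue MUL r2<-Mul1 | r0:4,r1:Add1,r2:Mul1,r3:8
c5: CDB Add1=16; issue SUB r2<-Add1 | r0:4,r1:16,r2:Add1,r3:8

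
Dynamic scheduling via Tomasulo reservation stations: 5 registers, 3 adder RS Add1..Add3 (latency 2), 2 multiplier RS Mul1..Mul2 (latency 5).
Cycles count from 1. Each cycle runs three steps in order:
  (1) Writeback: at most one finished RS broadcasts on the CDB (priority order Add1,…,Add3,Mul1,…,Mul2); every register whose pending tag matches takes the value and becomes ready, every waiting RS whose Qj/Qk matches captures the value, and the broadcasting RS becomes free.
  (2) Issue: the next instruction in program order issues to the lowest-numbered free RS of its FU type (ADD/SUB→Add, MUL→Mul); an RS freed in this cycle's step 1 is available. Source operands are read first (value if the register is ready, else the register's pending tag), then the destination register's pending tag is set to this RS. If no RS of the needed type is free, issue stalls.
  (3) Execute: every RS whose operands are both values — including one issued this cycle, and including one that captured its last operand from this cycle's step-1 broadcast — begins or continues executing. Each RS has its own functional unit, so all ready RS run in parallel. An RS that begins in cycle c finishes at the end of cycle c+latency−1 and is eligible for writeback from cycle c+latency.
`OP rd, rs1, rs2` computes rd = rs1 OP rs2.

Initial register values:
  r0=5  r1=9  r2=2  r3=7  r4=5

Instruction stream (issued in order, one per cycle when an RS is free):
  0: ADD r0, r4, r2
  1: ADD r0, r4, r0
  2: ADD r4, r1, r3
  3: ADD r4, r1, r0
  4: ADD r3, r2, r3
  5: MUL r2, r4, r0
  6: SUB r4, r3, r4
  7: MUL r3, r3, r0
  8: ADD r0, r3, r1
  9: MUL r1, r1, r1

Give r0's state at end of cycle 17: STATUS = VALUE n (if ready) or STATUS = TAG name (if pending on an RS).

STATUS = VALUE 117

cycle 1: issue ADD r0<-Add1 // r0:Add1,r1:9,r2:2,r3:7,r4:5
cycle 2: issue ADD r0<-Add2 // r0:Add2,r1:9,r2:2,r3:7,r4:5
cycle 3: CDB Add1=7; issue ADD r4<-Add1 // r0:Add2,r1:9,r2:2,r3:7,r4:Add1
cycle 4: issue ADD r4<-Add3 // r0:Add2,r1:9,r2:2,r3:7,r4:Add3
cycle 5: CDB Add1=16; issue ADD r3<-Add1 // r0:Add2,r1:9,r2:2,r3:Add1,r4:Add3
cycle 6: CDB Add2=12; issue MUL r2<-Mul1 // r0:12,r1:9,r2:Mul1,r3:Add1,r4:Add3
cycle 7: CDB Add1=9; issue SUB r4<-Add1 // r0:12,r1:9,r2:Mul1,r3:9,r4:Add1
cycle 8: CDB Add3=21; issue MUL r3<-Mul2 // r0:12,r1:9,r2:Mul1,r3:Mul2,r4:Add1
cycle 9: issue ADD r0<-Add2 // r0:Add2,r1:9,r2:Mul1,r3:Mul2,r4:Add1
cycle 10: CDB Add1=-12; stall // r0:Add2,r1:9,r2:Mul1,r3:Mul2,r4:-12
cycle 11: stall // r0:Add2,r1:9,r2:Mul1,r3:Mul2,r4:-12
cycle 12: stall // r0:Add2,r1:9,r2:Mul1,r3:Mul2,r4:-12
cycle 13: CDB Mul1=252; issue MUL r1<-Mul1 // r0:Add2,r1:Mul1,r2:252,r3:Mul2,r4:-12
cycle 14: CDB Mul2=108 // r0:Add2,r1:Mul1,r2:252,r3:108,r4:-12
cycle 15: - // r0:Add2,r1:Mul1,r2:252,r3:108,r4:-12
cycle 16: CDB Add2=117 // r0:117,r1:Mul1,r2:252,r3:108,r4:-12
cycle 17: - // r0:117,r1:Mul1,r2:252,r3:108,r4:-12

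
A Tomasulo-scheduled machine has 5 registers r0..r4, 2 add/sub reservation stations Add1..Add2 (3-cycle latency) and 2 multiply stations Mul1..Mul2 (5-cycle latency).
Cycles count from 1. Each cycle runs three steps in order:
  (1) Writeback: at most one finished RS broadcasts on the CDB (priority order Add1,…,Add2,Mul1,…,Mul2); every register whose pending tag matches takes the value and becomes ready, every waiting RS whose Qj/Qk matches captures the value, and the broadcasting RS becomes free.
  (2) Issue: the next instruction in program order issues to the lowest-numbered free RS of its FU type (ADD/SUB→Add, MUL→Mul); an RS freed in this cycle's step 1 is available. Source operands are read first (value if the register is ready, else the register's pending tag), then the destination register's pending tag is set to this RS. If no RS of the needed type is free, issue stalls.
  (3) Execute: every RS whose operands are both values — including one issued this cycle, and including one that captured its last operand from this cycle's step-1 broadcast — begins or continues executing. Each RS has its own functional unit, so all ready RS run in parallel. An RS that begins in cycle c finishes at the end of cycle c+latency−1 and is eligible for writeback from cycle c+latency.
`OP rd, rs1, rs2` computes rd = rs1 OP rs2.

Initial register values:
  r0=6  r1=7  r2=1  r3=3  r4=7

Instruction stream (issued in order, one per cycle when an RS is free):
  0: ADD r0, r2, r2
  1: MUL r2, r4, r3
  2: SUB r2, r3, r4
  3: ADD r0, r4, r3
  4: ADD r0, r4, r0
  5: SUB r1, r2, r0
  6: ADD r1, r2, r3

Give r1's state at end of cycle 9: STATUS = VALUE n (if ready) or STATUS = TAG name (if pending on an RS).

STATUS = TAG Add1

  c1: issue ADD r0<-Add1  regs: r0:Add1,r1:7,r2:1,r3:3,r4:7
  c2: issue MUL r2<-Mul1  regs: r0:Add1,r1:7,r2:Mul1,r3:3,r4:7
  c3: issue SUB r2<-Add2  regs: r0:Add1,r1:7,r2:Add2,r3:3,r4:7
  c4: CDB Add1=2; issue ADD r0<-Add1  regs: r0:Add1,r1:7,r2:Add2,r3:3,r4:7
  c5: stall  regs: r0:Add1,r1:7,r2:Add2,r3:3,r4:7
  c6: CDB Add2=-4; issue ADD r0<-Add2  regs: r0:Add2,r1:7,r2:-4,r3:3,r4:7
  c7: CDB Add1=10; issue SUB r1<-Add1  regs: r0:Add2,r1:Add1,r2:-4,r3:3,r4:7
  c8: CDB Mul1=21; stall  regs: r0:Add2,r1:Add1,r2:-4,r3:3,r4:7
  c9: stall  regs: r0:Add2,r1:Add1,r2:-4,r3:3,r4:7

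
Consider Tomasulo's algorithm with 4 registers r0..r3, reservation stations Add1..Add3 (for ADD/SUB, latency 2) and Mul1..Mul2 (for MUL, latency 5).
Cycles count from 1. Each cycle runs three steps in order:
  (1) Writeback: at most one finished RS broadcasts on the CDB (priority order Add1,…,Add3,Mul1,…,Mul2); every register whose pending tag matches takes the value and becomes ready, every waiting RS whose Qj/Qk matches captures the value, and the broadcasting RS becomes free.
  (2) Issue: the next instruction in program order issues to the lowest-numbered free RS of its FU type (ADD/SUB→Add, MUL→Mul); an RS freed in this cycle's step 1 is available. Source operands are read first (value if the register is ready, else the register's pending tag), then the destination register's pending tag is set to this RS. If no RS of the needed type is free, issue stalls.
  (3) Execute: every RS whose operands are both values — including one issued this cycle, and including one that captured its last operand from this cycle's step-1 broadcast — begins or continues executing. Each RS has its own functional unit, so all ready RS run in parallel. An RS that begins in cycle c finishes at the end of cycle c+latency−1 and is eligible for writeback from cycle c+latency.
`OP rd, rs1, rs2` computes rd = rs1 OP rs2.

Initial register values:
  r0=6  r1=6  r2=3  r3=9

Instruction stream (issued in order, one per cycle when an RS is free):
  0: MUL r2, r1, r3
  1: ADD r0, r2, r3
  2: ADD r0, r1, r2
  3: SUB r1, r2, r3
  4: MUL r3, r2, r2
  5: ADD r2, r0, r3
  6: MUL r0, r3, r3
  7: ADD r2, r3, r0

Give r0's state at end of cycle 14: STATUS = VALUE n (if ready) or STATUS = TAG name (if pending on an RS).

  c1: issue MUL r2<-Mul1  regs: r0:6,r1:6,r2:Mul1,r3:9
  c2: issue ADD r0<-Add1  regs: r0:Add1,r1:6,r2:Mul1,r3:9
  c3: issue ADD r0<-Add2  regs: r0:Add2,r1:6,r2:Mul1,r3:9
  c4: issue SUB r1<-Add3  regs: r0:Add2,r1:Add3,r2:Mul1,r3:9
  c5: issue MUL r3<-Mul2  regs: r0:Add2,r1:Add3,r2:Mul1,r3:Mul2
  c6: CDB Mul1=54; stall  regs: r0:Add2,r1:Add3,r2:54,r3:Mul2
  c7: stall  regs: r0:Add2,r1:Add3,r2:54,r3:Mul2
  c8: CDB Add1=63; issue ADD r2<-Add1  regs: r0:Add2,r1:Add3,r2:Add1,r3:Mul2
  c9: CDB Add2=60; issue MUL r0<-Mul1  regs: r0:Mul1,r1:Add3,r2:Add1,r3:Mul2
  c10: CDB Add3=45; issue ADD r2<-Add2  regs: r0:Mul1,r1:45,r2:Add2,r3:Mul2
  c11: CDB Mul2=2916  regs: r0:Mul1,r1:45,r2:Add2,r3:2916
  c12: -  regs: r0:Mul1,r1:45,r2:Add2,r3:2916
  c13: CDB Add1=2976  regs: r0:Mul1,r1:45,r2:Add2,r3:2916
  c14: -  regs: r0:Mul1,r1:45,r2:Add2,r3:2916

STATUS = TAG Mul1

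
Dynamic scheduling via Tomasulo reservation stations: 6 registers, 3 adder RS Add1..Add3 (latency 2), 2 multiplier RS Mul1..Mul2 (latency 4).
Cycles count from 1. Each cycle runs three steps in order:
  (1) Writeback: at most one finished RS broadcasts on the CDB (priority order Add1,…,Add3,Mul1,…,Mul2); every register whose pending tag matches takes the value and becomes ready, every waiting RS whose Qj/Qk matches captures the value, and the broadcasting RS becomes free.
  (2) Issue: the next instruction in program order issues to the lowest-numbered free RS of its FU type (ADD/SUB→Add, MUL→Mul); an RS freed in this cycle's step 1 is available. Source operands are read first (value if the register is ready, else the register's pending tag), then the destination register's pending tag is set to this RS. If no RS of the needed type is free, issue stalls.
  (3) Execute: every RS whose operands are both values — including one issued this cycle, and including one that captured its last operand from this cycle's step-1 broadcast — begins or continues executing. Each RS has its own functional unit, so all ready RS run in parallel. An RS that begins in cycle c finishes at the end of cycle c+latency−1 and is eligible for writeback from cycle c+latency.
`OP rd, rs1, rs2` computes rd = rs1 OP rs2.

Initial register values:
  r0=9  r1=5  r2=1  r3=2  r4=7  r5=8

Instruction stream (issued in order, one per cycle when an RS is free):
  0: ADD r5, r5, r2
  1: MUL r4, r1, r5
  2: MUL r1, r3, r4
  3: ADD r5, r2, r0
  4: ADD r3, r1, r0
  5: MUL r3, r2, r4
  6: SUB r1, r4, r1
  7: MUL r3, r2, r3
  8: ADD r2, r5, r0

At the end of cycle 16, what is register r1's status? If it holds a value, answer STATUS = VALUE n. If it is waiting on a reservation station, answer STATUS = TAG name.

  c1: issue ADD r5<-Add1  regs: r0:9,r1:5,r2:1,r3:2,r4:7,r5:Add1
  c2: issue MUL r4<-Mul1  regs: r0:9,r1:5,r2:1,r3:2,r4:Mul1,r5:Add1
  c3: CDB Add1=9; issue MUL r1<-Mul2  regs: r0:9,r1:Mul2,r2:1,r3:2,r4:Mul1,r5:9
  c4: issue ADD r5<-Add1  regs: r0:9,r1:Mul2,r2:1,r3:2,r4:Mul1,r5:Add1
  c5: issue ADD r3<-Add2  regs: r0:9,r1:Mul2,r2:1,r3:Add2,r4:Mul1,r5:Add1
  c6: CDB Add1=10; stall  regs: r0:9,r1:Mul2,r2:1,r3:Add2,r4:Mul1,r5:10
  c7: CDB Mul1=45; issue MUL r3<-Mul1  regs: r0:9,r1:Mul2,r2:1,r3:Mul1,r4:45,r5:10
  c8: issue SUB r1<-Add1  regs: r0:9,r1:Add1,r2:1,r3:Mul1,r4:45,r5:10
  c9: stall  regs: r0:9,r1:Add1,r2:1,r3:Mul1,r4:45,r5:10
  c10: stall  regs: r0:9,r1:Add1,r2:1,r3:Mul1,r4:45,r5:10
  c11: CDB Mul1=45; issue MUL r3<-Mul1  regs: r0:9,r1:Add1,r2:1,r3:Mul1,r4:45,r5:10
  c12: CDB Mul2=90; issue ADD r2<-Add3  regs: r0:9,r1:Add1,r2:Add3,r3:Mul1,r4:45,r5:10
  c13: -  regs: r0:9,r1:Add1,r2:Add3,r3:Mul1,r4:45,r5:10
  c14: CDB Add1=-45  regs: r0:9,r1:-45,r2:Add3,r3:Mul1,r4:45,r5:10
  c15: CDB Add2=99  regs: r0:9,r1:-45,r2:Add3,r3:Mul1,r4:45,r5:10
  c16: CDB Add3=19  regs: r0:9,r1:-45,r2:19,r3:Mul1,r4:45,r5:10

STATUS = VALUE -45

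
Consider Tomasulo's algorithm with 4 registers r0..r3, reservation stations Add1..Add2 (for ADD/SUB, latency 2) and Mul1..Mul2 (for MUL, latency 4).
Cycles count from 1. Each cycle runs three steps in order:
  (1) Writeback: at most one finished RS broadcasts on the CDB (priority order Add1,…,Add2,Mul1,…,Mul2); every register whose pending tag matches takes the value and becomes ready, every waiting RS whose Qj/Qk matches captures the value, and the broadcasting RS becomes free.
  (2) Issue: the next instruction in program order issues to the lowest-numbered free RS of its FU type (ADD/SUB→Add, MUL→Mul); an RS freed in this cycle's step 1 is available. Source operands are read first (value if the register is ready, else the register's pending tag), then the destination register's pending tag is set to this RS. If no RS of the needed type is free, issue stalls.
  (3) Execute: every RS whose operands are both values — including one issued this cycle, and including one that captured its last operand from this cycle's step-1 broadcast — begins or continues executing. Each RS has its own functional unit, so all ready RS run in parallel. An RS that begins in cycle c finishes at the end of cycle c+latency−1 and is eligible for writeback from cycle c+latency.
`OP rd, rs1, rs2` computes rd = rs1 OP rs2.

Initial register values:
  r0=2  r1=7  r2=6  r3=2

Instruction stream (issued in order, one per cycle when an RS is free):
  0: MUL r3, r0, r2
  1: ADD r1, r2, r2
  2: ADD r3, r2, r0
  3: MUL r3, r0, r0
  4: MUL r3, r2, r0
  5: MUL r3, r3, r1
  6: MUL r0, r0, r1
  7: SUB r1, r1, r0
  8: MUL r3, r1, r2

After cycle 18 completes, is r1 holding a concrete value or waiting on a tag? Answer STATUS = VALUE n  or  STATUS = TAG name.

  c1: issue MUL r3<-Mul1  regs: r0:2,r1:7,r2:6,r3:Mul1
  c2: issue ADD r1<-Add1  regs: r0:2,r1:Add1,r2:6,r3:Mul1
  c3: issue ADD r3<-Add2  regs: r0:2,r1:Add1,r2:6,r3:Add2
  c4: CDB Add1=12; issue MUL r3<-Mul2  regs: r0:2,r1:12,r2:6,r3:Mul2
  c5: CDB Add2=8; stall  regs: r0:2,r1:12,r2:6,r3:Mul2
  c6: CDB Mul1=12; issue MUL r3<-Mul1  regs: r0:2,r1:12,r2:6,r3:Mul1
  c7: stall  regs: r0:2,r1:12,r2:6,r3:Mul1
  c8: CDB Mul2=4; issue MUL r3<-Mul2  regs: r0:2,r1:12,r2:6,r3:Mul2
  c9: stall  regs: r0:2,r1:12,r2:6,r3:Mul2
  c10: CDB Mul1=12; issue MUL r0<-Mul1  regs: r0:Mul1,r1:12,r2:6,r3:Mul2
  c11: issue SUB r1<-Add1  regs: r0:Mul1,r1:Add1,r2:6,r3:Mul2
  c12: stall  regs: r0:Mul1,r1:Add1,r2:6,r3:Mul2
  c13: stall  regs: r0:Mul1,r1:Add1,r2:6,r3:Mul2
  c14: CDB Mul1=24; issue MUL r3<-Mul1  regs: r0:24,r1:Add1,r2:6,r3:Mul1
  c15: CDB Mul2=144  regs: r0:24,r1:Add1,r2:6,r3:Mul1
  c16: CDB Add1=-12  regs: r0:24,r1:-12,r2:6,r3:Mul1
  c17: -  regs: r0:24,r1:-12,r2:6,r3:Mul1
  c18: -  regs: r0:24,r1:-12,r2:6,r3:Mul1

STATUS = VALUE -12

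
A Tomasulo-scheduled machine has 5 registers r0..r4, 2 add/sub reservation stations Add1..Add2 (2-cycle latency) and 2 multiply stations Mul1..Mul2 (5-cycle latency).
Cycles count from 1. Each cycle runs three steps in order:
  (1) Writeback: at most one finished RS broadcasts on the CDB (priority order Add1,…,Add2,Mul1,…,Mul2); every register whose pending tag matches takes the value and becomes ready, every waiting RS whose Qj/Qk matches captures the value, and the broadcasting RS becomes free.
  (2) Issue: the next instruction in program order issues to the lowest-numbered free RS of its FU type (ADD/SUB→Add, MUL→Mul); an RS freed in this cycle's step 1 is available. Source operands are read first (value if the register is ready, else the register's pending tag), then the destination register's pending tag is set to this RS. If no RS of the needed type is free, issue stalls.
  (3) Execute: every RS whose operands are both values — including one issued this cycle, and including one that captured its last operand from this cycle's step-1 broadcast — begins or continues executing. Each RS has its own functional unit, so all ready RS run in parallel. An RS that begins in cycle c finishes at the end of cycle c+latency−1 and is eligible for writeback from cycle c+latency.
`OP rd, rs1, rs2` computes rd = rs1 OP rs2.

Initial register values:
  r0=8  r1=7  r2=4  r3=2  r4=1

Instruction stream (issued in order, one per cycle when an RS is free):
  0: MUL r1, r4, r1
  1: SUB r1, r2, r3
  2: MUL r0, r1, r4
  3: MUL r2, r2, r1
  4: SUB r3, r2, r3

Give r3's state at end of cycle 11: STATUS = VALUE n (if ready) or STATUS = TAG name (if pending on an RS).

STATUS = TAG Add1

c1: issue MUL r1<-Mul1 | r0:8,r1:Mul1,r2:4,r3:2,r4:1
c2: issue SUB r1<-Add1 | r0:8,r1:Add1,r2:4,r3:2,r4:1
c3: issue MUL r0<-Mul2 | r0:Mul2,r1:Add1,r2:4,r3:2,r4:1
c4: CDB Add1=2; stall | r0:Mul2,r1:2,r2:4,r3:2,r4:1
c5: stall | r0:Mul2,r1:2,r2:4,r3:2,r4:1
c6: CDB Mul1=7; issue MUL r2<-Mul1 | r0:Mul2,r1:2,r2:Mul1,r3:2,r4:1
c7: issue SUB r3<-Add1 | r0:Mul2,r1:2,r2:Mul1,r3:Add1,r4:1
c8: - | r0:Mul2,r1:2,r2:Mul1,r3:Add1,r4:1
c9: CDB Mul2=2 | r0:2,r1:2,r2:Mul1,r3:Add1,r4:1
c10: - | r0:2,r1:2,r2:Mul1,r3:Add1,r4:1
c11: CDB Mul1=8 | r0:2,r1:2,r2:8,r3:Add1,r4:1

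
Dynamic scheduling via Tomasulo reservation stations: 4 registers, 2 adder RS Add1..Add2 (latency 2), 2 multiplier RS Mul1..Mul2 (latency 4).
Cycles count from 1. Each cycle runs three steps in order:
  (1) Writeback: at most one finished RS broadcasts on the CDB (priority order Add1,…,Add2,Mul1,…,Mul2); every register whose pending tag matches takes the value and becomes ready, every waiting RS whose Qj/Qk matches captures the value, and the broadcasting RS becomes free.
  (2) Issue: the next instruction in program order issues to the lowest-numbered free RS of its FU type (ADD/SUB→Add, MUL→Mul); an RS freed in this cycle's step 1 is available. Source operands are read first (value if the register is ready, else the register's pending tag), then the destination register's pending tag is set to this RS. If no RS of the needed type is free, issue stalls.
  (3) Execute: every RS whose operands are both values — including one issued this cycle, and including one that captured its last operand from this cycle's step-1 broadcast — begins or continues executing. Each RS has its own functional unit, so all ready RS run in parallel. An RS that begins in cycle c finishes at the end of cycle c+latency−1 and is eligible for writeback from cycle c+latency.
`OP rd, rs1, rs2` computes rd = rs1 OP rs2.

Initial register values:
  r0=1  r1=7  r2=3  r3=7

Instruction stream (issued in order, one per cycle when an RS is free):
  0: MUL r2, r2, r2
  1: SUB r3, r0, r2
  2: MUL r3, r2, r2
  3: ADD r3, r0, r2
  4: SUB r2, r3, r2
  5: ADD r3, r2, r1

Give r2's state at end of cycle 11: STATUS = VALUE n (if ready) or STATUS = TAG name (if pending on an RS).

STATUS = VALUE 1

  c1: issue MUL r2<-Mul1  regs: r0:1,r1:7,r2:Mul1,r3:7
  c2: issue SUB r3<-Add1  regs: r0:1,r1:7,r2:Mul1,r3:Add1
  c3: issue MUL r3<-Mul2  regs: r0:1,r1:7,r2:Mul1,r3:Mul2
  c4: issue ADD r3<-Add2  regs: r0:1,r1:7,r2:Mul1,r3:Add2
  c5: CDB Mul1=9; stall  regs: r0:1,r1:7,r2:9,r3:Add2
  c6: stall  regs: r0:1,r1:7,r2:9,r3:Add2
  c7: CDB Add1=-8; issue SUB r2<-Add1  regs: r0:1,r1:7,r2:Add1,r3:Add2
  c8: CDB Add2=10; issue ADD r3<-Add2  regs: r0:1,r1:7,r2:Add1,r3:Add2
  c9: CDB Mul2=81  regs: r0:1,r1:7,r2:Add1,r3:Add2
  c10: CDB Add1=1  regs: r0:1,r1:7,r2:1,r3:Add2
  c11: -  regs: r0:1,r1:7,r2:1,r3:Add2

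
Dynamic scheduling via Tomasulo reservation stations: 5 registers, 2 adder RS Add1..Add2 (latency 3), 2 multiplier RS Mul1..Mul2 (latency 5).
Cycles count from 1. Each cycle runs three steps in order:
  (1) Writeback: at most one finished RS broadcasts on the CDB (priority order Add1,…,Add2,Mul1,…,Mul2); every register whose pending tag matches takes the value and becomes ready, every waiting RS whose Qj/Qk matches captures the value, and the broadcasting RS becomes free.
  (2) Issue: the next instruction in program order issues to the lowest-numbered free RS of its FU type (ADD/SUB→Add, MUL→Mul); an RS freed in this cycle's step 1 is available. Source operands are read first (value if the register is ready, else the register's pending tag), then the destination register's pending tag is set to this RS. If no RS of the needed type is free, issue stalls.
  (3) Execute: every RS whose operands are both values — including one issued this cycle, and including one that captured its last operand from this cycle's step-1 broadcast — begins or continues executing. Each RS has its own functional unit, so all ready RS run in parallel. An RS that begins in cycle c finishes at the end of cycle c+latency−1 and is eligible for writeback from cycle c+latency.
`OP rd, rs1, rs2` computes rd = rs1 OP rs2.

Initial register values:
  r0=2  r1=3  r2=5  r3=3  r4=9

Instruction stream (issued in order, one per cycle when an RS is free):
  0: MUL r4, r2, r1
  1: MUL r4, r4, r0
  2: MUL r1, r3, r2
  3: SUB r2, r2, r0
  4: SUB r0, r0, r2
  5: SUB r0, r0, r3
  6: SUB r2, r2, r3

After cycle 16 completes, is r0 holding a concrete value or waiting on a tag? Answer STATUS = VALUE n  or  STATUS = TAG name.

STATUS = VALUE -4

cycle 1: issue MUL r4<-Mul1 // r0:2,r1:3,r2:5,r3:3,r4:Mul1
cycle 2: issue MUL r4<-Mul2 // r0:2,r1:3,r2:5,r3:3,r4:Mul2
cycle 3: stall // r0:2,r1:3,r2:5,r3:3,r4:Mul2
cycle 4: stall // r0:2,r1:3,r2:5,r3:3,r4:Mul2
cycle 5: stall // r0:2,r1:3,r2:5,r3:3,r4:Mul2
cycle 6: CDB Mul1=15; issue MUL r1<-Mul1 // r0:2,r1:Mul1,r2:5,r3:3,r4:Mul2
cycle 7: issue SUB r2<-Add1 // r0:2,r1:Mul1,r2:Add1,r3:3,r4:Mul2
cycle 8: issue SUB r0<-Add2 // r0:Add2,r1:Mul1,r2:Add1,r3:3,r4:Mul2
cycle 9: stall // r0:Add2,r1:Mul1,r2:Add1,r3:3,r4:Mul2
cycle 10: CDB Add1=3; issue SUB r0<-Add1 // r0:Add1,r1:Mul1,r2:3,r3:3,r4:Mul2
cycle 11: CDB Mul1=15; stall // r0:Add1,r1:15,r2:3,r3:3,r4:Mul2
cycle 12: CDB Mul2=30; stall // r0:Add1,r1:15,r2:3,r3:3,r4:30
cycle 13: CDB Add2=-1; issue SUB r2<-Add2 // r0:Add1,r1:15,r2:Add2,r3:3,r4:30
cycle 14: - // r0:Add1,r1:15,r2:Add2,r3:3,r4:30
cycle 15: - // r0:Add1,r1:15,r2:Add2,r3:3,r4:30
cycle 16: CDB Add1=-4 // r0:-4,r1:15,r2:Add2,r3:3,r4:30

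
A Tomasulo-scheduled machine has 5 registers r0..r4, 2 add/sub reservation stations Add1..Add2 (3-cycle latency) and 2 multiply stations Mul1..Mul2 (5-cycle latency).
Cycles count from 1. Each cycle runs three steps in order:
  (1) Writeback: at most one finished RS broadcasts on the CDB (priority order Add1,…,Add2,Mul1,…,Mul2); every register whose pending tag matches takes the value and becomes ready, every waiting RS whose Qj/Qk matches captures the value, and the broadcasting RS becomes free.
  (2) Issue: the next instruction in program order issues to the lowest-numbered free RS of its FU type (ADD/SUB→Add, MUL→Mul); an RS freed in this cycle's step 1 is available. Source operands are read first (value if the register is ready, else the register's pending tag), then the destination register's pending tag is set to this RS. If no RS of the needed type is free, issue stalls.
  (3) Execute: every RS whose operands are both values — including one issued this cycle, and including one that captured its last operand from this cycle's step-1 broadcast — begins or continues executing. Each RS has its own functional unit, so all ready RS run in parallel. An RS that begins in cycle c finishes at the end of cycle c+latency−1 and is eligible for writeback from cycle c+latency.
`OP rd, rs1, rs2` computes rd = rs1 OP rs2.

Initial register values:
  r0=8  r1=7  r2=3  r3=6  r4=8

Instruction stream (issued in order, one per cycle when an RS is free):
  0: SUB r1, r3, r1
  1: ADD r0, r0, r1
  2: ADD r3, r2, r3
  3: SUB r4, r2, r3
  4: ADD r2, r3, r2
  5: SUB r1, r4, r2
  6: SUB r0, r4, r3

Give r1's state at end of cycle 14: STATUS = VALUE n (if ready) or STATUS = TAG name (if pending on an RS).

  c1: issue SUB r1<-Add1  regs: r0:8,r1:Add1,r2:3,r3:6,r4:8
  c2: issue ADD r0<-Add2  regs: r0:Add2,r1:Add1,r2:3,r3:6,r4:8
  c3: stall  regs: r0:Add2,r1:Add1,r2:3,r3:6,r4:8
  c4: CDB Add1=-1; issue ADD r3<-Add1  regs: r0:Add2,r1:-1,r2:3,r3:Add1,r4:8
  c5: stall  regs: r0:Add2,r1:-1,r2:3,r3:Add1,r4:8
  c6: stall  regs: r0:Add2,r1:-1,r2:3,r3:Add1,r4:8
  c7: CDB Add1=9; issue SUB r4<-Add1  regs: r0:Add2,r1:-1,r2:3,r3:9,r4:Add1
  c8: CDB Add2=7; issue ADD r2<-Add2  regs: r0:7,r1:-1,r2:Add2,r3:9,r4:Add1
  c9: stall  regs: r0:7,r1:-1,r2:Add2,r3:9,r4:Add1
  c10: CDB Add1=-6; issue SUB r1<-Add1  regs: r0:7,r1:Add1,r2:Add2,r3:9,r4:-6
  c11: CDB Add2=12; issue SUB r0<-Add2  regs: r0:Add2,r1:Add1,r2:12,r3:9,r4:-6
  c12: -  regs: r0:Add2,r1:Add1,r2:12,r3:9,r4:-6
  c13: -  regs: r0:Add2,r1:Add1,r2:12,r3:9,r4:-6
  c14: CDB Add1=-18  regs: r0:Add2,r1:-18,r2:12,r3:9,r4:-6

STATUS = VALUE -18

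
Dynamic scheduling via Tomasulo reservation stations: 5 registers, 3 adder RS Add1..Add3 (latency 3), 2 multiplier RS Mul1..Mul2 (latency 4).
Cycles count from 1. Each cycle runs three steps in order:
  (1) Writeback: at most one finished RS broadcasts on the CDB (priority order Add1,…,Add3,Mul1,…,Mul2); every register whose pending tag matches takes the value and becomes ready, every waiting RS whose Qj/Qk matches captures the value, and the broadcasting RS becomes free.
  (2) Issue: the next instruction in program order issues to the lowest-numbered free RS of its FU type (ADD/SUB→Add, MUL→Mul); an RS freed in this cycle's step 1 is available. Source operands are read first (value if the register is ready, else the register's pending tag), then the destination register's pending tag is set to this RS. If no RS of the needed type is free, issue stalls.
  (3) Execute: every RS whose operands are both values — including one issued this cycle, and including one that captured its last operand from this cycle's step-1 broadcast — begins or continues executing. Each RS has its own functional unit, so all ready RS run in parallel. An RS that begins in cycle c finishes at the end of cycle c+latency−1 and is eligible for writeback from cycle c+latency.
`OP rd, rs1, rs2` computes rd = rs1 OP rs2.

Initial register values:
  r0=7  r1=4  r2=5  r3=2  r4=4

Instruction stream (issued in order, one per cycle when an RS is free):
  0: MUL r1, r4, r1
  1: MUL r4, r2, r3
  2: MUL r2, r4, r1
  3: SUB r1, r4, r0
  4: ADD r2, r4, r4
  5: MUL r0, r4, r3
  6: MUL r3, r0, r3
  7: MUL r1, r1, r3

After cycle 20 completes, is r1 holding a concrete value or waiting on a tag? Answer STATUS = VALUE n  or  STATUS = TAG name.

STATUS = VALUE 120

c1: issue MUL r1<-Mul1 | r0:7,r1:Mul1,r2:5,r3:2,r4:4
c2: issue MUL r4<-Mul2 | r0:7,r1:Mul1,r2:5,r3:2,r4:Mul2
c3: stall | r0:7,r1:Mul1,r2:5,r3:2,r4:Mul2
c4: stall | r0:7,r1:Mul1,r2:5,r3:2,r4:Mul2
c5: CDB Mul1=16; issue MUL r2<-Mul1 | r0:7,r1:16,r2:Mul1,r3:2,r4:Mul2
c6: CDB Mul2=10; issue SUB r1<-Add1 | r0:7,r1:Add1,r2:Mul1,r3:2,r4:10
c7: issue ADD r2<-Add2 | r0:7,r1:Add1,r2:Add2,r3:2,r4:10
c8: issue MUL r0<-Mul2 | r0:Mul2,r1:Add1,r2:Add2,r3:2,r4:10
c9: CDB Add1=3; stall | r0:Mul2,r1:3,r2:Add2,r3:2,r4:10
c10: CDB Add2=20; stall | r0:Mul2,r1:3,r2:20,r3:2,r4:10
c11: CDB Mul1=160; issue MUL r3<-Mul1 | r0:Mul2,r1:3,r2:20,r3:Mul1,r4:10
c12: CDB Mul2=20; issue MUL r1<-Mul2 | r0:20,r1:Mul2,r2:20,r3:Mul1,r4:10
c13: - | r0:20,r1:Mul2,r2:20,r3:Mul1,r4:10
c14: - | r0:20,r1:Mul2,r2:20,r3:Mul1,r4:10
c15: - | r0:20,r1:Mul2,r2:20,r3:Mul1,r4:10
c16: CDB Mul1=40 | r0:20,r1:Mul2,r2:20,r3:40,r4:10
c17: - | r0:20,r1:Mul2,r2:20,r3:40,r4:10
c18: - | r0:20,r1:Mul2,r2:20,r3:40,r4:10
c19: - | r0:20,r1:Mul2,r2:20,r3:40,r4:10
c20: CDB Mul2=120 | r0:20,r1:120,r2:20,r3:40,r4:10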